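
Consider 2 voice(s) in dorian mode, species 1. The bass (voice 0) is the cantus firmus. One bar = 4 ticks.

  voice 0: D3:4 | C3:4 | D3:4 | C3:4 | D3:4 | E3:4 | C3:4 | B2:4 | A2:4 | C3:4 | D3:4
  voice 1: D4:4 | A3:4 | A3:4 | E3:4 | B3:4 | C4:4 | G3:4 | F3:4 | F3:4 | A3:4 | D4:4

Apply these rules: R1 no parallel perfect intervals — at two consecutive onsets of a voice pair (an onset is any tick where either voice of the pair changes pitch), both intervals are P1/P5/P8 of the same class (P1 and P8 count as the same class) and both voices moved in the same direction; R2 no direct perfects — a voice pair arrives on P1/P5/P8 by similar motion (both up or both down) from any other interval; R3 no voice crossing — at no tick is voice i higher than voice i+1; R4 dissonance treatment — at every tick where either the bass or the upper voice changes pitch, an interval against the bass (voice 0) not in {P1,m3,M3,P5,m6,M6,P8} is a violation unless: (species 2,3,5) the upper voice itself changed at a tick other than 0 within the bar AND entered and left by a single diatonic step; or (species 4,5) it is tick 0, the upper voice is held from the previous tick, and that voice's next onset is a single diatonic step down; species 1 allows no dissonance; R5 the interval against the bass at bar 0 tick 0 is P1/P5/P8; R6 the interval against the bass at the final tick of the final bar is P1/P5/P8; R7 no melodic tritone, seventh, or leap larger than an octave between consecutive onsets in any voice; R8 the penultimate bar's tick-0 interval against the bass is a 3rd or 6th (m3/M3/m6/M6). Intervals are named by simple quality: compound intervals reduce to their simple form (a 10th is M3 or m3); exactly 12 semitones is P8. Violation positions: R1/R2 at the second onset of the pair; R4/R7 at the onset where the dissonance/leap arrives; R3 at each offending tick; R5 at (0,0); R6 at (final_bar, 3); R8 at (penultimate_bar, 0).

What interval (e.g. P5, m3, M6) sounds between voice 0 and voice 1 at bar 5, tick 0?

m6

voice 0=E3 voice 1=C4 -> m6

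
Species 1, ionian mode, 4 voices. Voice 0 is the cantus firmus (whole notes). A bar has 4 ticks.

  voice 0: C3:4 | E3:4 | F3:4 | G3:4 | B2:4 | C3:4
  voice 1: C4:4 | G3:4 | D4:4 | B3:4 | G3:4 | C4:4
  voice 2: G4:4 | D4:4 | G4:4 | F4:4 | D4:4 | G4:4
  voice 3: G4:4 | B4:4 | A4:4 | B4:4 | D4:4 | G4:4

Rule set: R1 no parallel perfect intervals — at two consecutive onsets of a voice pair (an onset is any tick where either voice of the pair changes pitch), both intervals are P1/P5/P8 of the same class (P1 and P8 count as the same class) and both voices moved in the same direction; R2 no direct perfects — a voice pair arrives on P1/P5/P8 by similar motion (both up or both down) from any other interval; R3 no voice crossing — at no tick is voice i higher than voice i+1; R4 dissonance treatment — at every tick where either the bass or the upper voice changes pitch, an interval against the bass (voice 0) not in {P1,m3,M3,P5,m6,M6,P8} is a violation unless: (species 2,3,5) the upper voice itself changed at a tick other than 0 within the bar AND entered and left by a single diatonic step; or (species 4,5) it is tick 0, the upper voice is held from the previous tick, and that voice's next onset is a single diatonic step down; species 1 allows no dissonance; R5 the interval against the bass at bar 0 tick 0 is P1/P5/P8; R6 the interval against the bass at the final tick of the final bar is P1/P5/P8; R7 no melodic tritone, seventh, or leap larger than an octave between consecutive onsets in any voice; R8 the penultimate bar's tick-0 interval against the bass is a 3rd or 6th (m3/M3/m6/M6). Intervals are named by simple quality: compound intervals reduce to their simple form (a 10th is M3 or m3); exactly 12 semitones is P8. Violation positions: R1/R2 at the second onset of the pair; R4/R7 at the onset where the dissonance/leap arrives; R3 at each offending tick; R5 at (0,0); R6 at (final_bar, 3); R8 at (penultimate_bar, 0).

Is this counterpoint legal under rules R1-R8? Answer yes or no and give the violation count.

No (14 violations)

bar 0: v0=C3 v1=C4 v2=G4 v3=G4 (P5)
bar 1: v0=E3 v1=G3 v2=D4 v3=B4 (P5)
bar 2: v0=F3 v1=D4 v2=G4 v3=A4 (M3)
bar 3: v0=G3 v1=B3 v2=F4 v3=B4 (M3)
bar 4: v0=B2 v1=G3 v2=D4 v3=D4 (m3)
bar 5: v0=C3 v1=C4 v2=G4 v3=G4 (P5)
  R1 @ bar1.0: C3/G4 P5 -> E3/B4 P5 similar
  R1 @ bar1.0: C4/G4 P5 -> G3/D4 P5 similar
  R4 @ bar1.0: E3/D4 m7 untreated
  R4 @ bar2.0: F3/G4 M2 untreated
  R4 @ bar3.0: G3/F4 m7 untreated
  R2 @ bar4.0: B3/F4 TT -> G3/D4 P5 similar
  R2 @ bar4.0: B3/B4 P8 -> G3/D4 P5 similar
  R2 @ bar4.0: F4/B4 TT -> D4/D4 P1 similar
  R1 @ bar5.0: G3/D4 P5 -> C4/G4 P5 similar
  R1 @ bar5.0: G3/D4 P5 -> C4/G4 P5 similar
  R1 @ bar5.0: D4/D4 P1 -> G4/G4 P1 similar
  R2 @ bar5.0: B2/G3 m6 -> C3/C4 P8 similar
  R2 @ bar5.0: B2/D4 m3 -> C3/G4 P5 similar
  R2 @ bar5.0: B2/D4 m3 -> C3/G4 P5 similar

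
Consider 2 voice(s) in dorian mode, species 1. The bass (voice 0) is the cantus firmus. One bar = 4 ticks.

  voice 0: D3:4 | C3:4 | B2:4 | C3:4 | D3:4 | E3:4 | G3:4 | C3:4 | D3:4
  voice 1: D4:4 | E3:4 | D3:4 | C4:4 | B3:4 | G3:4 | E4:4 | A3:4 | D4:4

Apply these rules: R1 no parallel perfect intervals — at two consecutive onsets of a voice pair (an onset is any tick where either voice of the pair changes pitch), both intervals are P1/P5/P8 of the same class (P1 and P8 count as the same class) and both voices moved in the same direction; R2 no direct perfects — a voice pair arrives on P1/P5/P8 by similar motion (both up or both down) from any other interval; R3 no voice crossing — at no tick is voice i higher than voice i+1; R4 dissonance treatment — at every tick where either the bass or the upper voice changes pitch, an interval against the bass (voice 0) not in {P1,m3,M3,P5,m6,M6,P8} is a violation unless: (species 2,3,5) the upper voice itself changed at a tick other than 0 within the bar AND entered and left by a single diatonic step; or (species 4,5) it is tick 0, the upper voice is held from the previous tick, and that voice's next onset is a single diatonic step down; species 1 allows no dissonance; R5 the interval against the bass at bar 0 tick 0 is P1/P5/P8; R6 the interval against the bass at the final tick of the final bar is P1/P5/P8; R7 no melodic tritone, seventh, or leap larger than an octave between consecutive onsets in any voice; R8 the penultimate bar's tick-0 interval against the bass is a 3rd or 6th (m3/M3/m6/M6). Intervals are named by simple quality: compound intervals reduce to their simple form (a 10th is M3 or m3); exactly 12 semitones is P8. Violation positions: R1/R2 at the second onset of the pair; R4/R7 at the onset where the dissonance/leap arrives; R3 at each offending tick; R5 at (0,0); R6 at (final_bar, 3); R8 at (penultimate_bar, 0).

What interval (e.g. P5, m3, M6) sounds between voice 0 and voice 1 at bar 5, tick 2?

voice 0=E3 voice 1=G3 -> m3

m3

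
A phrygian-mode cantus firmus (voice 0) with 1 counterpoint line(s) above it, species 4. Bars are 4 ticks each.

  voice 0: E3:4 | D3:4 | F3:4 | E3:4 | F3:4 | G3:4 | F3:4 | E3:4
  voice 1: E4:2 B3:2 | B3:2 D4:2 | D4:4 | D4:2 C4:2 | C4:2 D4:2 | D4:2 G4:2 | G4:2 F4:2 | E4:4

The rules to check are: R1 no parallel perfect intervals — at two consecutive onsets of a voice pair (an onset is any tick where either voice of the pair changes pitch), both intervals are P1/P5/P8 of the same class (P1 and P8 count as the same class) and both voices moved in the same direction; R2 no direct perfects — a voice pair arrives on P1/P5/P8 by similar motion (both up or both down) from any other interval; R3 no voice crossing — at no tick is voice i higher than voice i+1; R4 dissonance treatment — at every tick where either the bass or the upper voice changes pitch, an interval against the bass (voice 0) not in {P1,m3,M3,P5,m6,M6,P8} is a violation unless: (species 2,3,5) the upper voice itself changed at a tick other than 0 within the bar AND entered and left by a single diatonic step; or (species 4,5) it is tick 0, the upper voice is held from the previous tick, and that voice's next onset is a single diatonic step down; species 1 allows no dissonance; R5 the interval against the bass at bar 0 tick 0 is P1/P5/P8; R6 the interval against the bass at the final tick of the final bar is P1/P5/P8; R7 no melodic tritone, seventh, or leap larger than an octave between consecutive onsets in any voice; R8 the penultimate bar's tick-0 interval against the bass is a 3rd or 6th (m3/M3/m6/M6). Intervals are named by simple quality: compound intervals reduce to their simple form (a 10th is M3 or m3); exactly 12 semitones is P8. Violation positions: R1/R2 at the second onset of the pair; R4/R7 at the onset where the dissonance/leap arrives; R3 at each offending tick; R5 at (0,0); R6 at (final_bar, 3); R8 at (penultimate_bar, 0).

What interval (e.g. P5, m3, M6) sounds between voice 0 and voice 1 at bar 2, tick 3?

voice 0=F3 voice 1=D4 -> M6

M6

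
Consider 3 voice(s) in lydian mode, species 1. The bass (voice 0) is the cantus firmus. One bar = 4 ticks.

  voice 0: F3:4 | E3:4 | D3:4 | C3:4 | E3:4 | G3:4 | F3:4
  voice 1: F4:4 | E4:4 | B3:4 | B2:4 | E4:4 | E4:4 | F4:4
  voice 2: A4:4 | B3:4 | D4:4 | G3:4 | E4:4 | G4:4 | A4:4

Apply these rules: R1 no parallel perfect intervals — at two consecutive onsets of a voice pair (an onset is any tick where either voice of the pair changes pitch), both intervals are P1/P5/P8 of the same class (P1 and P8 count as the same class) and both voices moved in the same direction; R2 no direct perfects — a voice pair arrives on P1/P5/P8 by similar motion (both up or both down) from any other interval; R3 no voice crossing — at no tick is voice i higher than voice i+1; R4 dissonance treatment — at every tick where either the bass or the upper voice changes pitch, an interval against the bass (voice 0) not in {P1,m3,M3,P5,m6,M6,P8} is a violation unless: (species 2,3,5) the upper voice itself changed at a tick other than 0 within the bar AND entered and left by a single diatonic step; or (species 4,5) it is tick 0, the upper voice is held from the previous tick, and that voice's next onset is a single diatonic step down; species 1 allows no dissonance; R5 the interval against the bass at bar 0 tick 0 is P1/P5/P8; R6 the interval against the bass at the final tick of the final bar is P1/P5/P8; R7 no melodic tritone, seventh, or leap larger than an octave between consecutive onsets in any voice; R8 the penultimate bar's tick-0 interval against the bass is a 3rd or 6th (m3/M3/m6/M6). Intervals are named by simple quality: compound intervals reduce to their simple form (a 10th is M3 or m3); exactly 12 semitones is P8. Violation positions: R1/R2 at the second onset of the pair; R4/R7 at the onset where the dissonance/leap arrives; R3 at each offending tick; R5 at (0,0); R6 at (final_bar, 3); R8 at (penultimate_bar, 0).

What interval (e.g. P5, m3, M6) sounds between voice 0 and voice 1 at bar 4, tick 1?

voice 0=E3 voice 1=E4 -> P8

P8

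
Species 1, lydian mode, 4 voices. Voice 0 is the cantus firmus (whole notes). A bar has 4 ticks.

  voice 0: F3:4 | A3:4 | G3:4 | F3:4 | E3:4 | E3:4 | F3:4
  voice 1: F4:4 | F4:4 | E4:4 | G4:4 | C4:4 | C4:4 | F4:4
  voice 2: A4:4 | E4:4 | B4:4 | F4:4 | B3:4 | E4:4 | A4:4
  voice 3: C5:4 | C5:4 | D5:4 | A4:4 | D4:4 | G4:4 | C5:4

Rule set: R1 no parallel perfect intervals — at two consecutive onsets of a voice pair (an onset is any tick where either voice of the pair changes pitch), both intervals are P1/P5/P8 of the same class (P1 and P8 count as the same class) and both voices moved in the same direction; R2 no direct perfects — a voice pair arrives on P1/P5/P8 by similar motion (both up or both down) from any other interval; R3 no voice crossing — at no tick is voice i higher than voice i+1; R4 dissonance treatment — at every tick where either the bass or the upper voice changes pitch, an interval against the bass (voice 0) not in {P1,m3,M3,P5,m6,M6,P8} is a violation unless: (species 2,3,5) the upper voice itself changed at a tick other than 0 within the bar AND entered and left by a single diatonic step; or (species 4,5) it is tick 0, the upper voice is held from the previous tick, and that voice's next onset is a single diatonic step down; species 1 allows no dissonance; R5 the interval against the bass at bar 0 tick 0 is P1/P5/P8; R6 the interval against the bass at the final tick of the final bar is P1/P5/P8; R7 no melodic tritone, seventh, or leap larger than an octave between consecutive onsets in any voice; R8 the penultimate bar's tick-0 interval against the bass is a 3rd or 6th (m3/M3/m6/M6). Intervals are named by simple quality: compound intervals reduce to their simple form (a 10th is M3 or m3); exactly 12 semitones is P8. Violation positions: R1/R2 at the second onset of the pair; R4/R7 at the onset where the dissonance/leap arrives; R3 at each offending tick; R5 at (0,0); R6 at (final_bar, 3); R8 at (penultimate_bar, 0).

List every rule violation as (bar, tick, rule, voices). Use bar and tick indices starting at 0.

bar 0: v0=F3 v1=F4 v2=A4 v3=C5 downbeat P5
bar 1: v0=A3 v1=F4 v2=E4 v3=C5 downbeat m3
bar 2: v0=G3 v1=E4 v2=B4 v3=D5 downbeat P5
bar 3: v0=F3 v1=G4 v2=F4 v3=A4 downbeat M3
bar 4: v0=E3 v1=C4 v2=B3 v3=D4 downbeat m7
bar 5: v0=E3 v1=C4 v2=E4 v3=G4 downbeat m3
bar 6: v0=F3 v1=F4 v2=A4 v3=C5 downbeat P5
  -> R5 @ bar 0 tick 0 v(0, 2): opens on M3
  -> R3 @ bar 1 tick 0 v(1, 2): F4 above E4
  -> R3 @ bar 1 tick 1 v(1, 2): F4 above E4
  -> R3 @ bar 1 tick 2 v(1, 2): F4 above E4
  -> R3 @ bar 1 tick 3 v(1, 2): F4 above E4
  -> R2 @ bar 3 tick 0 v(0, 2): G3/B4 M3 -> F3/F4 P8 similar
  -> R3 @ bar 3 tick 0 v(1, 2): G4 above F4
  -> R4 @ bar 3 tick 0 v(0, 1): F3/G4 M2 untreated
  -> R7 @ bar 3 tick 0 v(2,): B4->F4 leap 6st
  -> R3 @ bar 3 tick 1 v(1, 2): G4 above F4
  -> R3 @ bar 3 tick 2 v(1, 2): G4 above F4
  -> R3 @ bar 3 tick 3 v(1, 2): G4 above F4
  -> R2 @ bar 4 tick 0 v(0, 2): F3/F4 P8 -> E3/B3 P5 similar
  -> R3 @ bar 4 tick 0 v(1, 2): C4 above B3
  -> R4 @ bar 4 tick 0 v(0, 3): E3/D4 m7 untreated
  -> R7 @ bar 4 tick 0 v(2,): F4->B3 leap 6st
  -> R3 @ bar 4 tick 1 v(1, 2): C4 above B3
  -> R3 @ bar 4 tick 2 v(1, 2): C4 above B3
  -> R3 @ bar 4 tick 3 v(1, 2): C4 above B3
  -> R8 @ bar 5 tick 0 v(0, 2): penult P8 not 3rd/6th
  -> R1 @ bar 6 tick 0 v(1, 3): C4/G4 P5 -> F4/C5 P5 similar
  -> R2 @ bar 6 tick 0 v(0, 1): E3/C4 m6 -> F3/F4 P8 similar
  -> R2 @ bar 6 tick 0 v(0, 3): E3/G4 m3 -> F3/C5 P5 similar
  -> R6 @ bar 6 tick 3 v(0, 2): closes on M3

(0, 0, R5, (0, 2))
(1, 0, R3, (1, 2))
(1, 1, R3, (1, 2))
(1, 2, R3, (1, 2))
(1, 3, R3, (1, 2))
(3, 0, R2, (0, 2))
(3, 0, R3, (1, 2))
(3, 0, R4, (0, 1))
(3, 0, R7, (2,))
(3, 1, R3, (1, 2))
(3, 2, R3, (1, 2))
(3, 3, R3, (1, 2))
(4, 0, R2, (0, 2))
(4, 0, R3, (1, 2))
(4, 0, R4, (0, 3))
(4, 0, R7, (2,))
(4, 1, R3, (1, 2))
(4, 2, R3, (1, 2))
(4, 3, R3, (1, 2))
(5, 0, R8, (0, 2))
(6, 0, R1, (1, 3))
(6, 0, R2, (0, 1))
(6, 0, R2, (0, 3))
(6, 3, R6, (0, 2))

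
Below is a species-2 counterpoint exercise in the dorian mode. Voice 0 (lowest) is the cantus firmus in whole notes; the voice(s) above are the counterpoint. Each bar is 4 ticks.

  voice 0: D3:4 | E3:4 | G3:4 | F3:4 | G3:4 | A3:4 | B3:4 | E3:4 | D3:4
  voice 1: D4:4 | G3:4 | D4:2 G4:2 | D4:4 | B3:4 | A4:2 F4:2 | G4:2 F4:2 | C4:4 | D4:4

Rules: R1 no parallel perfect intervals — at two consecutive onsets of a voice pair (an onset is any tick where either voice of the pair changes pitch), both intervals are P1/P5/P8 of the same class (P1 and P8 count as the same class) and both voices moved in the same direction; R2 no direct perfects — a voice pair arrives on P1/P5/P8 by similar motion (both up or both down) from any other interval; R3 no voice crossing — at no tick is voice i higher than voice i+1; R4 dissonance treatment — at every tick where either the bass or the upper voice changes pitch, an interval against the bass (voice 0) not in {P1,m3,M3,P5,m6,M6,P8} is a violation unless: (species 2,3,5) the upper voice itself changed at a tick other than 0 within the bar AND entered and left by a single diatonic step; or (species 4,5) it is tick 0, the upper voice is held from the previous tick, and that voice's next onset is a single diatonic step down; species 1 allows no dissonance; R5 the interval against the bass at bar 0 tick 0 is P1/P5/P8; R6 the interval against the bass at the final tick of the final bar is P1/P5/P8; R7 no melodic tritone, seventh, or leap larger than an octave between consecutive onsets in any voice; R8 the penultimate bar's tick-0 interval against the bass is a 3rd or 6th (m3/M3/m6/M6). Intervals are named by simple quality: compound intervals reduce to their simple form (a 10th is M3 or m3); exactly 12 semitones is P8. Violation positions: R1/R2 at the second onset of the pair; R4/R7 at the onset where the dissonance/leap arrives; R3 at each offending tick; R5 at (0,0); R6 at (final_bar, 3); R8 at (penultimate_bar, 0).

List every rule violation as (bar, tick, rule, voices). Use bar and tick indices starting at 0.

bar 0: v0=D3 v1=D4 downbeat P8
bar 1: v0=E3 v1=G3 downbeat m3
bar 2: v0=G3 v1=D4 downbeat P5
bar 3: v0=F3 v1=D4 downbeat M6
bar 4: v0=G3 v1=B3 downbeat M3
bar 5: v0=A3 v1=A4 downbeat P8
bar 6: v0=B3 v1=G4 downbeat m6
bar 7: v0=E3 v1=C4 downbeat m6
bar 8: v0=D3 v1=D4 downbeat P8
  -> R2 @ bar 2 tick 0 v(0, 1): E3/G3 m3 -> G3/D4 P5 similar
  -> R2 @ bar 5 tick 0 v(0, 1): G3/B3 M3 -> A3/A4 P8 similar
  -> R7 @ bar 5 tick 0 v(1,): B3->A4 leap 10st
  -> R4 @ bar 6 tick 2 v(0, 1): B3/F4 TT untreated

(2, 0, R2, (0, 1))
(5, 0, R2, (0, 1))
(5, 0, R7, (1,))
(6, 2, R4, (0, 1))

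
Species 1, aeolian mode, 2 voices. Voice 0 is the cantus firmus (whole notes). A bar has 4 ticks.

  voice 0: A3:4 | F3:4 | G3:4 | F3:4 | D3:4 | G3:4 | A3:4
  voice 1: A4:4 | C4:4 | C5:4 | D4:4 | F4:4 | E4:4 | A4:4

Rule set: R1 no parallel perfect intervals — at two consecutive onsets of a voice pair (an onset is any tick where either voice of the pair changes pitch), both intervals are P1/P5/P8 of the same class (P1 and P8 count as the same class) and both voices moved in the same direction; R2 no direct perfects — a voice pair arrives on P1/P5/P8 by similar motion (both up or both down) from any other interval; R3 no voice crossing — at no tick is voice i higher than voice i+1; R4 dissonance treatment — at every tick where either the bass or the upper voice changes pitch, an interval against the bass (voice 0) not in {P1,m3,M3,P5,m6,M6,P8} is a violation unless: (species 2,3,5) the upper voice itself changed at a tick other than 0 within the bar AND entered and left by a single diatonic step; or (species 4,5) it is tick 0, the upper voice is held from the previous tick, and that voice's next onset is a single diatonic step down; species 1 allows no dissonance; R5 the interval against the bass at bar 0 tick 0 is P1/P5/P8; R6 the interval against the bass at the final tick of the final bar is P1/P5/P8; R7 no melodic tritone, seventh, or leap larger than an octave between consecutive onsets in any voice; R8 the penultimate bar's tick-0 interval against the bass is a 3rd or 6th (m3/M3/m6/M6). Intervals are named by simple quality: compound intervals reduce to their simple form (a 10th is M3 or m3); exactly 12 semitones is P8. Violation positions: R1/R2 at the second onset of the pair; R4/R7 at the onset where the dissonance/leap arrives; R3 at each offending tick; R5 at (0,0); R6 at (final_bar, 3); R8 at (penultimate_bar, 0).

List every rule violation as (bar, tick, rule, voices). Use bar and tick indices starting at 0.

(1, 0, R2, (0, 1))
(2, 0, R4, (0, 1))
(3, 0, R7, (1,))
(6, 0, R2, (0, 1))

bar 0: v0=A3 v1=A4 downbeat P8
bar 1: v0=F3 v1=C4 downbeat P5
bar 2: v0=G3 v1=C5 downbeat P4
bar 3: v0=F3 v1=D4 downbeat M6
bar 4: v0=D3 v1=F4 downbeat m3
bar 5: v0=G3 v1=E4 downbeat M6
bar 6: v0=A3 v1=A4 downbeat P8
  -> R2 @ bar 1 tick 0 v(0, 1): A3/A4 P8 -> F3/C4 P5 similar
  -> R4 @ bar 2 tick 0 v(0, 1): G3/C5 P4 untreated
  -> R7 @ bar 3 tick 0 v(1,): C5->D4 leap 10st
  -> R2 @ bar 6 tick 0 v(0, 1): G3/E4 M6 -> A3/A4 P8 similar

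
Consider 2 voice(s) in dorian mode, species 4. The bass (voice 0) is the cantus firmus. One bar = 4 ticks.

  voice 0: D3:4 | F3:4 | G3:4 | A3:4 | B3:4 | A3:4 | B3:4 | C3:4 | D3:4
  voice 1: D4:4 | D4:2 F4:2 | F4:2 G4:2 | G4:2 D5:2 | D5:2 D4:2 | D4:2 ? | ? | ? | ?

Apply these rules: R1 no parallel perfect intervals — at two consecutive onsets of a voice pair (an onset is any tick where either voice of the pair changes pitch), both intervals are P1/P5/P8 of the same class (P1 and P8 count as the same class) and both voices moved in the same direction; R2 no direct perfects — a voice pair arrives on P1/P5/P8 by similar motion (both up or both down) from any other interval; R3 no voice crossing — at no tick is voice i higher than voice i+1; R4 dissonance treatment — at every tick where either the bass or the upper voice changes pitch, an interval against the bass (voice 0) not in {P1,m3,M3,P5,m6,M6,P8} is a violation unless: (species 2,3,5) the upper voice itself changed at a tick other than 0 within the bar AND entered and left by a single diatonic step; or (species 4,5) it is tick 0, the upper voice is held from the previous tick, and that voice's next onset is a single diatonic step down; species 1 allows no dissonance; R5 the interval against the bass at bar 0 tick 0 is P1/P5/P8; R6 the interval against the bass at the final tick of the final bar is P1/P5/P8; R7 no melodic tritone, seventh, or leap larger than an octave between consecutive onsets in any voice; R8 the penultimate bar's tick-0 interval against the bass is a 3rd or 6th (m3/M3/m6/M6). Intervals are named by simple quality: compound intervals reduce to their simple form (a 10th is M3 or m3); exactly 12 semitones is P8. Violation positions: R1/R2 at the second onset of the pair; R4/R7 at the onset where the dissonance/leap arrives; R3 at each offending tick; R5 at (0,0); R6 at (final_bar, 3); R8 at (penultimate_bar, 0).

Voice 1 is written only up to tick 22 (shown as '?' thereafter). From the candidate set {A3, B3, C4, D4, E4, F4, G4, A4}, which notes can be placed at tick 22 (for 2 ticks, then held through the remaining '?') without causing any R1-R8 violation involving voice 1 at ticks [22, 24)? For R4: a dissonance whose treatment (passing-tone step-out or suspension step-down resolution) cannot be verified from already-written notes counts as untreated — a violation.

A3: legal
B3: violates R4
C4: legal
D4: legal
E4: legal
F4: legal
G4: violates R4
A4: legal

{A3, A4, C4, D4, E4, F4}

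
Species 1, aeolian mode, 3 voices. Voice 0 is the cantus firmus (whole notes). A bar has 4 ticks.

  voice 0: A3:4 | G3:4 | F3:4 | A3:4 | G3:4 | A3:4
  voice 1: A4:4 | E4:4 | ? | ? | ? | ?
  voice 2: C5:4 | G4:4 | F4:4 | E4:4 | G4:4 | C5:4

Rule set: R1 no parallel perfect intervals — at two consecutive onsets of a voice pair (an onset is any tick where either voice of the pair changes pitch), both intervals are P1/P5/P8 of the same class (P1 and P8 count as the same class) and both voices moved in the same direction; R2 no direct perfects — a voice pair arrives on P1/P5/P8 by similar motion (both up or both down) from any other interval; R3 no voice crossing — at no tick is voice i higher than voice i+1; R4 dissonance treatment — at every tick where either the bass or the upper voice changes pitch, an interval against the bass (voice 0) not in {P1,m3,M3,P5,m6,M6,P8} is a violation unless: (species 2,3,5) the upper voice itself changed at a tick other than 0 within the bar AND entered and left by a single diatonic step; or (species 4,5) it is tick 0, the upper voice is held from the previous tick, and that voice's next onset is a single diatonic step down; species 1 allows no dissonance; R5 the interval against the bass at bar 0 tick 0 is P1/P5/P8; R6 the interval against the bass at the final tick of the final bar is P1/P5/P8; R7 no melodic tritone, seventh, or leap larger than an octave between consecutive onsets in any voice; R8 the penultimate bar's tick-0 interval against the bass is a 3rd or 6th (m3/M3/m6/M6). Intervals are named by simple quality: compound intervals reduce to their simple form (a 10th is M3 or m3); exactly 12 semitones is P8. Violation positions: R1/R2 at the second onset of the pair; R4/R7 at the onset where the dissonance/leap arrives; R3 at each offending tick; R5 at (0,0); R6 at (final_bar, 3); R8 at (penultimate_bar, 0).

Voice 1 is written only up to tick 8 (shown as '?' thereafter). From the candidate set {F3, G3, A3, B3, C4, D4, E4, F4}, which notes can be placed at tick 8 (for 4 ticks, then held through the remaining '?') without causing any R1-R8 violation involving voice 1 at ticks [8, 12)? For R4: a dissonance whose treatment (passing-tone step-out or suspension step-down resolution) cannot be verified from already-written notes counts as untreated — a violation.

{A3, D4, F4}

F3: violates R2,R7
G3: violates R4
A3: legal
B3: violates R4
C4: violates R2
D4: legal
E4: violates R4
F4: legal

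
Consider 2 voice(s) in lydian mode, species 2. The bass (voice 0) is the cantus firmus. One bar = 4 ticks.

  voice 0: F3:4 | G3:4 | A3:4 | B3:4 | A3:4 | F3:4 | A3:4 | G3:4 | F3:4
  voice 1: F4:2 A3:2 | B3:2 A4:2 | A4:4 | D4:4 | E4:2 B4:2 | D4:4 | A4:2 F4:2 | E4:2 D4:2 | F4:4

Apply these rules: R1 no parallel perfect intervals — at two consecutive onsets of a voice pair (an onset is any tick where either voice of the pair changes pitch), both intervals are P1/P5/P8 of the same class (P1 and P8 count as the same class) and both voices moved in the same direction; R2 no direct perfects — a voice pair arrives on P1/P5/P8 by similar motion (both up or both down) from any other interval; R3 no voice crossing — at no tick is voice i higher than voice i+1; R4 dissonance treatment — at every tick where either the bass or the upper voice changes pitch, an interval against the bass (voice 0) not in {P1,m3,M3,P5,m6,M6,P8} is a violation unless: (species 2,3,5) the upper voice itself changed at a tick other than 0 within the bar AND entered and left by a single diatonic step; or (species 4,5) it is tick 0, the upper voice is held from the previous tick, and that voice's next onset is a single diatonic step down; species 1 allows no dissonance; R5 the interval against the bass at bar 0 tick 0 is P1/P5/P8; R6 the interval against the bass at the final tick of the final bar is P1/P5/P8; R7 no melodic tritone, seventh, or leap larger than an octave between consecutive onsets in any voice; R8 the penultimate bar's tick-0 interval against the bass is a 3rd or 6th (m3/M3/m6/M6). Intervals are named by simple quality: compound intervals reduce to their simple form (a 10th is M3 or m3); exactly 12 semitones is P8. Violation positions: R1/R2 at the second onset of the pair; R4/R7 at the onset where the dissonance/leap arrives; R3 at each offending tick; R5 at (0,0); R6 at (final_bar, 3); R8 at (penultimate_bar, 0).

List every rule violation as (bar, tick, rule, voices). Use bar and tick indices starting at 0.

(1, 2, R4, (0, 1))
(1, 2, R7, (1,))
(4, 2, R4, (0, 1))
(6, 0, R2, (0, 1))

bar 0: v0=F3 v1=F4 downbeat P8
bar 1: v0=G3 v1=B3 downbeat M3
bar 2: v0=A3 v1=A4 downbeat P8
bar 3: v0=B3 v1=D4 downbeat m3
bar 4: v0=A3 v1=E4 downbeat P5
bar 5: v0=F3 v1=D4 downbeat M6
bar 6: v0=A3 v1=A4 downbeat P8
bar 7: v0=G3 v1=E4 downbeat M6
bar 8: v0=F3 v1=F4 downbeat P8
  -> R4 @ bar 1 tick 2 v(0, 1): G3/A4 M2 untreated
  -> R7 @ bar 1 tick 2 v(1,): B3->A4 leap 10st
  -> R4 @ bar 4 tick 2 v(0, 1): A3/B4 M2 untreated
  -> R2 @ bar 6 tick 0 v(0, 1): F3/D4 M6 -> A3/A4 P8 similar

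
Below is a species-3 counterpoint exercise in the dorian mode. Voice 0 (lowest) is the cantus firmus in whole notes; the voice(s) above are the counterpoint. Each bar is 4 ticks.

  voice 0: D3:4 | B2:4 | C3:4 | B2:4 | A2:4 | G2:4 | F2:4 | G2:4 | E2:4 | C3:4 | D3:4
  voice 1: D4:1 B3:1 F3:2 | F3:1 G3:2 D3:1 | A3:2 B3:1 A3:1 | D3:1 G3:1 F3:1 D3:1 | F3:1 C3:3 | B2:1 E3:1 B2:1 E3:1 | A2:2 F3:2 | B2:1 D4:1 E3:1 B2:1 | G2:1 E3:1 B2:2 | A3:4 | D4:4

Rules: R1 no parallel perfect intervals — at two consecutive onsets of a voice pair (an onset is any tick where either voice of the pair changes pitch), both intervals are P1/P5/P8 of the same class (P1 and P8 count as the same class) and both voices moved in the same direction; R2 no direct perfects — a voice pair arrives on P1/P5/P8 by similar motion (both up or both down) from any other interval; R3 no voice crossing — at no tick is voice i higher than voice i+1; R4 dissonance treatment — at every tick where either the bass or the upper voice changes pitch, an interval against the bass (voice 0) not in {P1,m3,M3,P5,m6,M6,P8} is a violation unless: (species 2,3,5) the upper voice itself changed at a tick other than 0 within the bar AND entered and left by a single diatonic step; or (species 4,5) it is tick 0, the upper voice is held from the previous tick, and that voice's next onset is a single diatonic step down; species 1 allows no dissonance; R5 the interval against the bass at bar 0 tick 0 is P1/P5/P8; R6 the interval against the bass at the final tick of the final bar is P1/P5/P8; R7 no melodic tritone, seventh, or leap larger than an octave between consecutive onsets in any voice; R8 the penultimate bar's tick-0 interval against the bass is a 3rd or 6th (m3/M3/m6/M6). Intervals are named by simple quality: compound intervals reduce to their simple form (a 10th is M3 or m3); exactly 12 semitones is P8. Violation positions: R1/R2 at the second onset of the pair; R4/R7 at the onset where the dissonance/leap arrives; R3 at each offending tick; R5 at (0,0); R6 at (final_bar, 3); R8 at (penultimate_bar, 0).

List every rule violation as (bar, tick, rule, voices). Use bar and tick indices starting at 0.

(0, 2, R7, (1,))
(1, 0, R4, (0, 1))
(3, 2, R4, (0, 1))
(7, 0, R7, (1,))
(7, 1, R7, (1,))
(7, 2, R7, (1,))
(9, 0, R7, (1,))
(10, 0, R2, (0, 1))

bar 0: v0=D3 v1=D4 downbeat P8
bar 1: v0=B2 v1=F3 downbeat TT
bar 2: v0=C3 v1=A3 downbeat M6
bar 3: v0=B2 v1=D3 downbeat m3
bar 4: v0=A2 v1=F3 downbeat m6
bar 5: v0=G2 v1=B2 downbeat M3
bar 6: v0=F2 v1=A2 downbeat M3
bar 7: v0=G2 v1=B2 downbeat M3
bar 8: v0=E2 v1=G2 downbeat m3
bar 9: v0=C3 v1=A3 downbeat M6
bar 10: v0=D3 v1=D4 downbeat P8
  -> R7 @ bar 0 tick 2 v(1,): B3->F3 leap 6st
  -> R4 @ bar 1 tick 0 v(0, 1): B2/F3 TT untreated
  -> R4 @ bar 3 tick 2 v(0, 1): B2/F3 TT untreated
  -> R7 @ bar 7 tick 0 v(1,): F3->B2 leap 6st
  -> R7 @ bar 7 tick 1 v(1,): B2->D4 leap 15st
  -> R7 @ bar 7 tick 2 v(1,): D4->E3 leap 10st
  -> R7 @ bar 9 tick 0 v(1,): B2->A3 leap 10st
  -> R2 @ bar 10 tick 0 v(0, 1): C3/A3 M6 -> D3/D4 P8 similar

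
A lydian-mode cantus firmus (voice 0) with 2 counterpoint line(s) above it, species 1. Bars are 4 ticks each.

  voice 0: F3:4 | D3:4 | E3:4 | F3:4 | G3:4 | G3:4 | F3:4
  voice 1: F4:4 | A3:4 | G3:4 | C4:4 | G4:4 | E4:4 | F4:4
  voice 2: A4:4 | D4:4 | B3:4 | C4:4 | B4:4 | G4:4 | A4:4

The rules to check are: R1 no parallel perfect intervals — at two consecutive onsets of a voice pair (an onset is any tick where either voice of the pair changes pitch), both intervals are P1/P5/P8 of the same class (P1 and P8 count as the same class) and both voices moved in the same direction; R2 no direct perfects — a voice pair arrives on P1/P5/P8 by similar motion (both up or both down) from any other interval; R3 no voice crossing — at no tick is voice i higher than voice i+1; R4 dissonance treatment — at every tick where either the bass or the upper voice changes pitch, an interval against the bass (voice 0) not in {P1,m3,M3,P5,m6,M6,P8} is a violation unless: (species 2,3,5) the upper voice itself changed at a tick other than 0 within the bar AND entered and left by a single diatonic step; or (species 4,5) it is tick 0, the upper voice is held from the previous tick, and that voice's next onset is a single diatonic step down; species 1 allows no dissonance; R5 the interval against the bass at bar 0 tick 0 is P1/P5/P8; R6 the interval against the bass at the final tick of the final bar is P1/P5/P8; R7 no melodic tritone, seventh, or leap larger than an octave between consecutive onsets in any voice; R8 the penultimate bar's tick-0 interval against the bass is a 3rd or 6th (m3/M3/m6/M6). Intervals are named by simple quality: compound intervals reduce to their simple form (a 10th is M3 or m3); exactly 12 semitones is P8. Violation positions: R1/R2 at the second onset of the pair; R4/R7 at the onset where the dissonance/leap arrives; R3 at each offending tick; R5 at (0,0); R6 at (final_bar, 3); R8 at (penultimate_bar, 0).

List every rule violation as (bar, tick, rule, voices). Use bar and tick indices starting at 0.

bar 0: v0=F3 v1=F4 v2=A4 downbeat M3
bar 1: v0=D3 v1=A3 v2=D4 downbeat P8
bar 2: v0=E3 v1=G3 v2=B3 downbeat P5
bar 3: v0=F3 v1=C4 v2=C4 downbeat P5
bar 4: v0=G3 v1=G4 v2=B4 downbeat M3
bar 5: v0=G3 v1=E4 v2=G4 downbeat P8
bar 6: v0=F3 v1=F4 v2=A4 downbeat M3
  -> R5 @ bar 0 tick 0 v(0, 2): opens on M3
  -> R2 @ bar 1 tick 0 v(0, 1): F3/F4 P8 -> D3/A3 P5 similar
  -> R2 @ bar 1 tick 0 v(0, 2): F3/A4 M3 -> D3/D4 P8 similar
  -> R1 @ bar 3 tick 0 v(0, 2): E3/B3 P5 -> F3/C4 P5 similar
  -> R2 @ bar 3 tick 0 v(0, 1): E3/G3 m3 -> F3/C4 P5 similar
  -> R2 @ bar 3 tick 0 v(1, 2): G3/B3 M3 -> C4/C4 P1 similar
  -> R2 @ bar 4 tick 0 v(0, 1): F3/C4 P5 -> G3/G4 P8 similar
  -> R7 @ bar 4 tick 0 v(2,): C4->B4 leap 11st
  -> R8 @ bar 5 tick 0 v(0, 2): penult P8 not 3rd/6th
  -> R6 @ bar 6 tick 3 v(0, 2): closes on M3

(0, 0, R5, (0, 2))
(1, 0, R2, (0, 1))
(1, 0, R2, (0, 2))
(3, 0, R1, (0, 2))
(3, 0, R2, (0, 1))
(3, 0, R2, (1, 2))
(4, 0, R2, (0, 1))
(4, 0, R7, (2,))
(5, 0, R8, (0, 2))
(6, 3, R6, (0, 2))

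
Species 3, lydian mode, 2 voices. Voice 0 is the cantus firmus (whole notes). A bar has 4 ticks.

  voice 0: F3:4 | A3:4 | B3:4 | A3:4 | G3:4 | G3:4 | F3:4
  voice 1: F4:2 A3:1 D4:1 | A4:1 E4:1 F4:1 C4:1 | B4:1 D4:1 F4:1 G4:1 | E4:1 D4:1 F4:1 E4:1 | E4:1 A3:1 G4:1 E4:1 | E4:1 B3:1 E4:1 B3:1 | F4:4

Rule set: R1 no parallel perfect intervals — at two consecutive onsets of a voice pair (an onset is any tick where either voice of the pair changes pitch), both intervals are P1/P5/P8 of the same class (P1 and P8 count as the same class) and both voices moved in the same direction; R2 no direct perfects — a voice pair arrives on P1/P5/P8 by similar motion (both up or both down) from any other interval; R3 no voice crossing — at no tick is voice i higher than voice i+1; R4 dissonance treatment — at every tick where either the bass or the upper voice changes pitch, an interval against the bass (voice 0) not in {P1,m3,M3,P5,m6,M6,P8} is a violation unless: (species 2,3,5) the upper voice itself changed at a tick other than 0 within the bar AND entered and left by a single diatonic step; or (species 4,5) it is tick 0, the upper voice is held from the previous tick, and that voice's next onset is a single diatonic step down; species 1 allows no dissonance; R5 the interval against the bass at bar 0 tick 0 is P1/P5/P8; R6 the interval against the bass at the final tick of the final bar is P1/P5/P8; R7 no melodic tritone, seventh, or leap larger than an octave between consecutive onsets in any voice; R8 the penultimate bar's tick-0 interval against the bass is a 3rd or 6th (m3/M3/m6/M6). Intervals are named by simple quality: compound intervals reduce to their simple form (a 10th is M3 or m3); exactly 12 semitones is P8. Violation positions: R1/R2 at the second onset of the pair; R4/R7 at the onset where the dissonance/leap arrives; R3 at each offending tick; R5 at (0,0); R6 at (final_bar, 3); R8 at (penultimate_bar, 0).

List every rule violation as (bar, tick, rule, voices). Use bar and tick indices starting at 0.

(1, 0, R2, (0, 1))
(2, 0, R2, (0, 1))
(2, 0, R7, (1,))
(2, 2, R4, (0, 1))
(3, 0, R2, (0, 1))
(3, 1, R4, (0, 1))
(4, 1, R4, (0, 1))
(4, 2, R7, (1,))
(6, 0, R7, (1,))

bar 0: v0=F3 v1=F4 downbeat P8
bar 1: v0=A3 v1=A4 downbeat P8
bar 2: v0=B3 v1=B4 downbeat P8
bar 3: v0=A3 v1=E4 downbeat P5
bar 4: v0=G3 v1=E4 downbeat M6
bar 5: v0=G3 v1=E4 downbeat M6
bar 6: v0=F3 v1=F4 downbeat P8
  -> R2 @ bar 1 tick 0 v(0, 1): F3/D4 M6 -> A3/A4 P8 similar
  -> R2 @ bar 2 tick 0 v(0, 1): A3/C4 m3 -> B3/B4 P8 similar
  -> R7 @ bar 2 tick 0 v(1,): C4->B4 leap 11st
  -> R4 @ bar 2 tick 2 v(0, 1): B3/F4 TT untreated
  -> R2 @ bar 3 tick 0 v(0, 1): B3/G4 m6 -> A3/E4 P5 similar
  -> R4 @ bar 3 tick 1 v(0, 1): A3/D4 P4 untreated
  -> R4 @ bar 4 tick 1 v(0, 1): G3/A3 M2 untreated
  -> R7 @ bar 4 tick 2 v(1,): A3->G4 leap 10st
  -> R7 @ bar 6 tick 0 v(1,): B3->F4 leap 6st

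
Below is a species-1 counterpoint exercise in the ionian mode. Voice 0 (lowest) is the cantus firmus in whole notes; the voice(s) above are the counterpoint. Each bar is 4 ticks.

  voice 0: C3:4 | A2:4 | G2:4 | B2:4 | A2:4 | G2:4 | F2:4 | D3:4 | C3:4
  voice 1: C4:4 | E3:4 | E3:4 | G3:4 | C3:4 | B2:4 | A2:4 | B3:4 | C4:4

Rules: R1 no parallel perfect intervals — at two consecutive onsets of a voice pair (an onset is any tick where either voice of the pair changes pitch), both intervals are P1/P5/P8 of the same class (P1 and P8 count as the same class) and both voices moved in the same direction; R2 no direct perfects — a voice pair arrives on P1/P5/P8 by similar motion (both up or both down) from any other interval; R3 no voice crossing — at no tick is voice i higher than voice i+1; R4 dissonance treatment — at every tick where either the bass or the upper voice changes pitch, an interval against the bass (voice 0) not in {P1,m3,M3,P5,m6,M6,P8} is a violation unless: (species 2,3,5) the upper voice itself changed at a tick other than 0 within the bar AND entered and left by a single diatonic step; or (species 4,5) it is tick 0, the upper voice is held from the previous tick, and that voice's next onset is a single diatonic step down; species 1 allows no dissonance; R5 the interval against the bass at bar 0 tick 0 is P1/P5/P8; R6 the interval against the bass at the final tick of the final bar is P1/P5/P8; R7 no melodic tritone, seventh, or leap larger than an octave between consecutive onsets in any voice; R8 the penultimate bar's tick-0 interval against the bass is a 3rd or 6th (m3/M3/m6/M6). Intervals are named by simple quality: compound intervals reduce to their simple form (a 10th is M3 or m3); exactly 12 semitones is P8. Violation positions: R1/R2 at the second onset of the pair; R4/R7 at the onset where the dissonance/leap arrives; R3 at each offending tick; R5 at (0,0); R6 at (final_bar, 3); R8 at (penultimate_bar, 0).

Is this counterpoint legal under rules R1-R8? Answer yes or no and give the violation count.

bar 0: v0=C3 v1=C4 (P8)
bar 1: v0=A2 v1=E3 (P5)
bar 2: v0=G2 v1=E3 (M6)
bar 3: v0=B2 v1=G3 (m6)
bar 4: v0=A2 v1=C3 (m3)
bar 5: v0=G2 v1=B2 (M3)
bar 6: v0=F2 v1=A2 (M3)
bar 7: v0=D3 v1=B3 (M6)
bar 8: v0=C3 v1=C4 (P8)
  R2 @ bar1.0: C3/C4 P8 -> A2/E3 P5 similar
  R7 @ bar7.0: A2->B3 leap 14st

No (2 violations)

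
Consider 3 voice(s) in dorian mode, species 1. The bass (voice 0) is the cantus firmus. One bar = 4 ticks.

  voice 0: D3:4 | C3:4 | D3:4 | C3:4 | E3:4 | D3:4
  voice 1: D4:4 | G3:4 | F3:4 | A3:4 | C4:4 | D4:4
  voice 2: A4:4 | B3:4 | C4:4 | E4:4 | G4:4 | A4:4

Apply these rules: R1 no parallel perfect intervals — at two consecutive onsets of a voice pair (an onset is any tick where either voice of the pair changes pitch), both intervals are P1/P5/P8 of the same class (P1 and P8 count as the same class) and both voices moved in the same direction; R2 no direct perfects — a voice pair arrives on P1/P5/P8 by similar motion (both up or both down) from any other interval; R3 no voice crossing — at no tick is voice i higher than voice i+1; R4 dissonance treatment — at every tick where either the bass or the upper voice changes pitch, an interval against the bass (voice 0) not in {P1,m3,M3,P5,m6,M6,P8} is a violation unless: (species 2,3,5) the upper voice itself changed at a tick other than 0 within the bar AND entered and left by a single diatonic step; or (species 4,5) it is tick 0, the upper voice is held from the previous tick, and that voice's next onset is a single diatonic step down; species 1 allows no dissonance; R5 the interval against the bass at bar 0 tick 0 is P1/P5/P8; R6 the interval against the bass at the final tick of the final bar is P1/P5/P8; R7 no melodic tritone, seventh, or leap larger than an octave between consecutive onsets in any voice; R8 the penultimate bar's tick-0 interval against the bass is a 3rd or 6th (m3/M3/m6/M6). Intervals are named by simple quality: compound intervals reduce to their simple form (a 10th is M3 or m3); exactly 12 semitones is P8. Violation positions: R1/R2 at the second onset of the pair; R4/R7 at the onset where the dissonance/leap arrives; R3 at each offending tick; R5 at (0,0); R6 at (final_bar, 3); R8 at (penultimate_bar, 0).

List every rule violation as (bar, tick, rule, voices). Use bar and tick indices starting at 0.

bar 0: v0=D3 v1=D4 v2=A4 downbeat P5
bar 1: v0=C3 v1=G3 v2=B3 downbeat M7
bar 2: v0=D3 v1=F3 v2=C4 downbeat m7
bar 3: v0=C3 v1=A3 v2=E4 downbeat M3
bar 4: v0=E3 v1=C4 v2=G4 downbeat m3
bar 5: v0=D3 v1=D4 v2=A4 downbeat P5
  -> R2 @ bar 1 tick 0 v(0, 1): D3/D4 P8 -> C3/G3 P5 similar
  -> R4 @ bar 1 tick 0 v(0, 2): C3/B3 M7 untreated
  -> R7 @ bar 1 tick 0 v(2,): A4->B3 leap 10st
  -> R4 @ bar 2 tick 0 v(0, 2): D3/C4 m7 untreated
  -> R1 @ bar 3 tick 0 v(1, 2): F3/C4 P5 -> A3/E4 P5 similar
  -> R1 @ bar 4 tick 0 v(1, 2): A3/E4 P5 -> C4/G4 P5 similar
  -> R1 @ bar 5 tick 0 v(1, 2): C4/G4 P5 -> D4/A4 P5 similar

(1, 0, R2, (0, 1))
(1, 0, R4, (0, 2))
(1, 0, R7, (2,))
(2, 0, R4, (0, 2))
(3, 0, R1, (1, 2))
(4, 0, R1, (1, 2))
(5, 0, R1, (1, 2))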